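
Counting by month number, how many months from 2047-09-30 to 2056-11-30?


From September 2047 to November 2056
9 years * 12 = 108 months, plus 2 months = 110

110 months


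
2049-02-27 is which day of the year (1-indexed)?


Date: February 27, 2049
Days in months 1 through 1: 31
Plus 27 days in February

Day of year: 58


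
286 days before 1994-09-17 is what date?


Start: 1994-09-17, subtract 286 days
Back 17 days from September 17 reaches August 31, 1994 -> 269 left
August 1994 has 31 days -> back to July 31, 1994 -> 238 left
July 1994 has 31 days -> back to June 30, 1994 -> 207 left
June 1994 has 30 days -> back to May 31, 1994 -> 177 left
May 1994 has 31 days -> back to April 30, 1994 -> 146 left
April 1994 has 30 days -> back to March 31, 1994 -> 116 left
March 1994 has 31 days -> back to February 28, 1994 -> 85 left
February 1994 has 28 days -> back to January 31, 1994 -> 57 left
January 1994 has 31 days -> back to December 31, 1993 -> 26 left
December 1993: 31 - 26 = 5 -> lands on December 5

Result: 1993-12-05


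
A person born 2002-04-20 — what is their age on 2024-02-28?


Birth: 2002-04-20
Reference: 2024-02-28
Year difference: 2024 - 2002 = 22
Birthday not yet reached in 2024, subtract 1

21 years old


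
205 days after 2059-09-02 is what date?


Start: 2059-09-02, add 205 days
September 2059 has 30 days: 30 - 2 = 28 days to September 30 -> 177 left
October 2059 has 31 days -> 146 left
November 2059 has 30 days -> 116 left
December 2059 has 31 days -> 85 left
January 2060 has 31 days -> 54 left
February 2060 has 29 days -> 25 left
March 2060: 25 <= 31 -> lands on March 25

Result: 2060-03-25


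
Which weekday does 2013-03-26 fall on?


Date: March 26, 2013
Anchor: Jan 1, 2013. With p = 2013 - 1 = 2012: (p + p//4 - p//100 + p//400) mod 7 = (2012 + 503 - 20 + 5) mod 7 = 2500 mod 7 = 1 -> Tuesday (Mon=0 ... Sun=6)
Days before March (Jan-Feb): 59; offset = 59 + 26 - 1 = 84
Weekday index = (1 + 84) mod 7 = 1

Day of the week: Tuesday


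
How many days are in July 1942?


July 1942

31 days


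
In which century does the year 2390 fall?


Century = (year - 1) // 100 + 1
= (2390 - 1) // 100 + 1
= 2389 // 100 + 1
= 23 + 1

24th century


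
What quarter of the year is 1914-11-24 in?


Month: November (month 11)
Q1: Jan-Mar, Q2: Apr-Jun, Q3: Jul-Sep, Q4: Oct-Dec

Q4


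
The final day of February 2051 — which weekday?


February 2051 has 28 days
Anchor: Jan 1, 2051. With p = 2051 - 1 = 2050: (p + p//4 - p//100 + p//400) mod 7 = (2050 + 512 - 20 + 5) mod 7 = 2547 mod 7 = 6 -> Sunday (Mon=0 ... Sun=6)
Days before February (Jan): 31; February 1 index = (6 + 31) mod 7 = 2 -> Wednesday
Last day offset: 28 - 1 = 27 days
Weekday index = (2 + 27) mod 7 = 1

Tuesday, February 28


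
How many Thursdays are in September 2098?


September 2098 has 30 days
Anchor: Jan 1, 2098. With p = 2098 - 1 = 2097: (p + p//4 - p//100 + p//400) mod 7 = (2097 + 524 - 20 + 5) mod 7 = 2606 mod 7 = 2 -> Wednesday (Mon=0 ... Sun=6)
Days before September (Jan-Aug): 243; September 1 index = (2 + 243) mod 7 = 0 -> Monday
First Thursday is September 4
Thursdays: 4, 11, 18, 25

4 Thursdays


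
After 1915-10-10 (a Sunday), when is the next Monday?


Current: Sunday
Target: Monday
Days ahead: 1

Next Monday: 1915-10-11


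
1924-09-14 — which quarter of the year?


Month: September (month 9)
Q1: Jan-Mar, Q2: Apr-Jun, Q3: Jul-Sep, Q4: Oct-Dec

Q3


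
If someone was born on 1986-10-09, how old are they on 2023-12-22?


Birth: 1986-10-09
Reference: 2023-12-22
Year difference: 2023 - 1986 = 37

37 years old


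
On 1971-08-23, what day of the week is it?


Date: August 23, 1971
Anchor: Jan 1, 1971. With p = 1971 - 1 = 1970: (p + p//4 - p//100 + p//400) mod 7 = (1970 + 492 - 19 + 4) mod 7 = 2447 mod 7 = 4 -> Friday (Mon=0 ... Sun=6)
Days before August (Jan-Jul): 212; offset = 212 + 23 - 1 = 234
Weekday index = (4 + 234) mod 7 = 0

Day of the week: Monday


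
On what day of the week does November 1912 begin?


Target: November 1, 1912
Anchor: Jan 1, 1912. With p = 1912 - 1 = 1911: (p + p//4 - p//100 + p//400) mod 7 = (1911 + 477 - 19 + 4) mod 7 = 2373 mod 7 = 0 -> Monday (Mon=0 ... Sun=6)
Days before November (Jan-Oct): 305 days
Weekday index = (0 + 305) mod 7 = 4

Friday


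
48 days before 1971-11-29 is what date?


Start: 1971-11-29, subtract 48 days
Back 29 days from November 29 reaches October 31, 1971 -> 19 left
October 1971: 31 - 19 = 12 -> lands on October 12

Result: 1971-10-12


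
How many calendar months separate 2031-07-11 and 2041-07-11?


From July 2031 to July 2041
10 years * 12 = 120 months = 120

120 months


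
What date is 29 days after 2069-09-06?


Start: 2069-09-06, add 29 days
September 2069 has 30 days: 30 - 6 = 24 days to September 30 -> 5 left
October 2069: 5 <= 31 -> lands on October 5

Result: 2069-10-05


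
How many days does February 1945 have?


February 1945 (leap year: no)

28 days


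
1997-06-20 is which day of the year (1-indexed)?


Date: June 20, 1997
Days in months 1 through 5: 151
Plus 20 days in June

Day of year: 171


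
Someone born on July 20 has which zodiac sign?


Date: July 20
Conventional tropical zodiac dates: Cancer from June 21 onward; Leo starts July 23
July 20 falls within the Cancer range

Cancer


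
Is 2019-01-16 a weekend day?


Anchor: Jan 1, 2019. With p = 2019 - 1 = 2018: (p + p//4 - p//100 + p//400) mod 7 = (2018 + 504 - 20 + 5) mod 7 = 2507 mod 7 = 1 -> Tuesday (Mon=0 ... Sun=6)
Day of year: 16; offset = 15
Weekday index = (1 + 15) mod 7 = 2 -> Wednesday
Weekend days: Saturday, Sunday

No


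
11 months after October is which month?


October is month 10
10 + 11 = 21; wrap: 21 - 12 = 9

September


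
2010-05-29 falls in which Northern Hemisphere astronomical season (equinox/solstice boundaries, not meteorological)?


Date: May 29
Astronomical Spring (approx.; exact equinox/solstice day varies by year): March 20 to June 20
May 29 falls within the Spring window

Spring


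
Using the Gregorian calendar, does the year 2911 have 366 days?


Gregorian leap year rule: divisible by 4, but not by 100, unless also by 400.
2911 is not divisible by 4 -> not a leap year

No


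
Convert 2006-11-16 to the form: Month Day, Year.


ISO 2006-11-16 parses as year=2006, month=11, day=16
Month 11 -> November

November 16, 2006


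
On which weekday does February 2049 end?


February 2049 has 28 days
Anchor: Jan 1, 2049. With p = 2049 - 1 = 2048: (p + p//4 - p//100 + p//400) mod 7 = (2048 + 512 - 20 + 5) mod 7 = 2545 mod 7 = 4 -> Friday (Mon=0 ... Sun=6)
Days before February (Jan): 31; February 1 index = (4 + 31) mod 7 = 0 -> Monday
Last day offset: 28 - 1 = 27 days
Weekday index = (0 + 27) mod 7 = 6

Sunday, February 28


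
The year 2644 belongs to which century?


Century = (year - 1) // 100 + 1
= (2644 - 1) // 100 + 1
= 2643 // 100 + 1
= 26 + 1

27th century


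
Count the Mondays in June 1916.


June 1916 has 30 days
Anchor: Jan 1, 1916. With p = 1916 - 1 = 1915: (p + p//4 - p//100 + p//400) mod 7 = (1915 + 478 - 19 + 4) mod 7 = 2378 mod 7 = 5 -> Saturday (Mon=0 ... Sun=6)
Days before June (Jan-May): 152; June 1 index = (5 + 152) mod 7 = 3 -> Thursday
First Monday is June 5
Mondays: 5, 12, 19, 26

4 Mondays


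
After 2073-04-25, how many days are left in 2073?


Day of year: 115 of 365
Remaining = 365 - 115

250 days


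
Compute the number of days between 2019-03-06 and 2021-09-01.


From 2019-03-06 to 2021-09-01
2019-03-06: days before March = 31 + 28 = 59 (2019 is not a leap year); day of year = 59 + 6 = 65
2021-09-01: days before September = 31 + 28 + 31 + 30 + 31 + 30 + 31 + 31 = 243 (2021 is not a leap year); day of year = 243 + 1 = 244
Rest of 2019: 365 - 65 = 300
Full years 2020 (366): 366
Total = 300 + 366 + 244 = 910

910 days


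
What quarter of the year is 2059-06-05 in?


Month: June (month 6)
Q1: Jan-Mar, Q2: Apr-Jun, Q3: Jul-Sep, Q4: Oct-Dec

Q2


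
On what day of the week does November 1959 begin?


Target: November 1, 1959
Anchor: Jan 1, 1959. With p = 1959 - 1 = 1958: (p + p//4 - p//100 + p//400) mod 7 = (1958 + 489 - 19 + 4) mod 7 = 2432 mod 7 = 3 -> Thursday (Mon=0 ... Sun=6)
Days before November (Jan-Oct): 304 days
Weekday index = (3 + 304) mod 7 = 6

Sunday


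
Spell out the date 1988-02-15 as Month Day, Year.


ISO 1988-02-15 parses as year=1988, month=02, day=15
Month 2 -> February

February 15, 1988


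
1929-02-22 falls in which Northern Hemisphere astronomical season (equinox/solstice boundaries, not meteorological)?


Date: February 22
Astronomical Winter (approx.; exact equinox/solstice day varies by year): December 21 to March 19
February 22 falls within the Winter window

Winter


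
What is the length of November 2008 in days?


November 2008

30 days


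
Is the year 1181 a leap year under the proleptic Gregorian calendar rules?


Gregorian leap year rule: divisible by 4, but not by 100, unless also by 400.
1181 is not divisible by 4 -> not a leap year

No


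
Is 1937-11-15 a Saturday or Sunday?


Anchor: Jan 1, 1937. With p = 1937 - 1 = 1936: (p + p//4 - p//100 + p//400) mod 7 = (1936 + 484 - 19 + 4) mod 7 = 2405 mod 7 = 4 -> Friday (Mon=0 ... Sun=6)
Day of year: 319; offset = 318
Weekday index = (4 + 318) mod 7 = 0 -> Monday
Weekend days: Saturday, Sunday

No


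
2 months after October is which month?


October is month 10
10 + 2 = 12

December


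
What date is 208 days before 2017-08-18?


Start: 2017-08-18, subtract 208 days
Back 18 days from August 18 reaches July 31, 2017 -> 190 left
July 2017 has 31 days -> back to June 30, 2017 -> 159 left
June 2017 has 30 days -> back to May 31, 2017 -> 129 left
May 2017 has 31 days -> back to April 30, 2017 -> 98 left
April 2017 has 30 days -> back to March 31, 2017 -> 68 left
March 2017 has 31 days -> back to February 28, 2017 -> 37 left
February 2017 has 28 days -> back to January 31, 2017 -> 9 left
January 2017: 31 - 9 = 22 -> lands on January 22

Result: 2017-01-22


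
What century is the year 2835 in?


Century = (year - 1) // 100 + 1
= (2835 - 1) // 100 + 1
= 2834 // 100 + 1
= 28 + 1

29th century


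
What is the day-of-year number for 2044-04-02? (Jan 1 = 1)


Date: April 2, 2044
Days in months 1 through 3: 91
Plus 2 days in April

Day of year: 93


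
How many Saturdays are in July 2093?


July 2093 has 31 days
Anchor: Jan 1, 2093. With p = 2093 - 1 = 2092: (p + p//4 - p//100 + p//400) mod 7 = (2092 + 523 - 20 + 5) mod 7 = 2600 mod 7 = 3 -> Thursday (Mon=0 ... Sun=6)
Days before July (Jan-Jun): 181; July 1 index = (3 + 181) mod 7 = 2 -> Wednesday
First Saturday is July 4
Saturdays: 4, 11, 18, 25

4 Saturdays


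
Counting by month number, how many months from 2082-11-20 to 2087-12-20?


From November 2082 to December 2087
5 years * 12 = 60 months, plus 1 month = 61

61 months


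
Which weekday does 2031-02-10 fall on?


Date: February 10, 2031
Anchor: Jan 1, 2031. With p = 2031 - 1 = 2030: (p + p//4 - p//100 + p//400) mod 7 = (2030 + 507 - 20 + 5) mod 7 = 2522 mod 7 = 2 -> Wednesday (Mon=0 ... Sun=6)
Days before February (Jan): 31; offset = 31 + 10 - 1 = 40
Weekday index = (2 + 40) mod 7 = 0

Day of the week: Monday


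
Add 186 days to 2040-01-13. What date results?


Start: 2040-01-13, add 186 days
January 2040 has 31 days: 31 - 13 = 18 days to January 31 -> 168 left
February 2040 has 29 days -> 139 left
March 2040 has 31 days -> 108 left
April 2040 has 30 days -> 78 left
May 2040 has 31 days -> 47 left
June 2040 has 30 days -> 17 left
July 2040: 17 <= 31 -> lands on July 17

Result: 2040-07-17


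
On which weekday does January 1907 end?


January 1907 has 31 days
Anchor: Jan 1, 1907. With p = 1907 - 1 = 1906: (p + p//4 - p//100 + p//400) mod 7 = (1906 + 476 - 19 + 4) mod 7 = 2367 mod 7 = 1 -> Tuesday (Mon=0 ... Sun=6)
January 1 is the anchor itself -> Tuesday
Last day offset: 31 - 1 = 30 days
Weekday index = (1 + 30) mod 7 = 3

Thursday, January 31


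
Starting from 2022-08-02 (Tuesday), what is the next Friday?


Current: Tuesday
Target: Friday
Days ahead: 3

Next Friday: 2022-08-05


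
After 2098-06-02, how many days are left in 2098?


Day of year: 153 of 365
Remaining = 365 - 153

212 days


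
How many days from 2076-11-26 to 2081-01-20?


From 2076-11-26 to 2081-01-20
2076-11-26: days before November = 31 + 29 + 31 + 30 + 31 + 30 + 31 + 31 + 30 + 31 = 305 (2076 is a leap year); day of year = 305 + 26 = 331
2081-01-20: day of year = 20
Rest of 2076: 366 - 331 = 35
Full years 2077 (365), 2078 (365), 2079 (365), 2080 (366): 1461
Total = 35 + 1461 + 20 = 1516

1516 days


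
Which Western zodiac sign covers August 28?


Date: August 28
Conventional tropical zodiac dates: Virgo from August 23 onward; Libra starts September 23
August 28 falls within the Virgo range

Virgo


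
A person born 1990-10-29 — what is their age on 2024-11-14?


Birth: 1990-10-29
Reference: 2024-11-14
Year difference: 2024 - 1990 = 34

34 years old


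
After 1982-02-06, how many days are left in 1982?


Day of year: 37 of 365
Remaining = 365 - 37

328 days


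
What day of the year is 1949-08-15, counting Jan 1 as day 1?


Date: August 15, 1949
Days in months 1 through 7: 212
Plus 15 days in August

Day of year: 227


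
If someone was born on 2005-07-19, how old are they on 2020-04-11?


Birth: 2005-07-19
Reference: 2020-04-11
Year difference: 2020 - 2005 = 15
Birthday not yet reached in 2020, subtract 1

14 years old


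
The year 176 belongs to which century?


Century = (year - 1) // 100 + 1
= (176 - 1) // 100 + 1
= 175 // 100 + 1
= 1 + 1

2nd century


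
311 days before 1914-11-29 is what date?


Start: 1914-11-29, subtract 311 days
Back 29 days from November 29 reaches October 31, 1914 -> 282 left
October 1914 has 31 days -> back to September 30, 1914 -> 251 left
September 1914 has 30 days -> back to August 31, 1914 -> 221 left
August 1914 has 31 days -> back to July 31, 1914 -> 190 left
July 1914 has 31 days -> back to June 30, 1914 -> 159 left
June 1914 has 30 days -> back to May 31, 1914 -> 129 left
May 1914 has 31 days -> back to April 30, 1914 -> 98 left
April 1914 has 30 days -> back to March 31, 1914 -> 68 left
March 1914 has 31 days -> back to February 28, 1914 -> 37 left
February 1914 has 28 days -> back to January 31, 1914 -> 9 left
January 1914: 31 - 9 = 22 -> lands on January 22

Result: 1914-01-22


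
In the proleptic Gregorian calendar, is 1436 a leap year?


Gregorian leap year rule: divisible by 4, but not by 100, unless also by 400.
1436 is divisible by 4 but not 100 -> leap year

Yes


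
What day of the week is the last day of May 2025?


May 2025 has 31 days
Anchor: Jan 1, 2025. With p = 2025 - 1 = 2024: (p + p//4 - p//100 + p//400) mod 7 = (2024 + 506 - 20 + 5) mod 7 = 2515 mod 7 = 2 -> Wednesday (Mon=0 ... Sun=6)
Days before May (Jan-Apr): 120; May 1 index = (2 + 120) mod 7 = 3 -> Thursday
Last day offset: 31 - 1 = 30 days
Weekday index = (3 + 30) mod 7 = 5

Saturday, May 31


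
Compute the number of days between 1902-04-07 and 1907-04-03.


From 1902-04-07 to 1907-04-03
1902-04-07: days before April = 31 + 28 + 31 = 90 (1902 is not a leap year); day of year = 90 + 7 = 97
1907-04-03: days before April = 31 + 28 + 31 = 90 (1907 is not a leap year); day of year = 90 + 3 = 93
Rest of 1902: 365 - 97 = 268
Full years 1903 (365), 1904 (366), 1905 (365), 1906 (365): 1461
Total = 268 + 1461 + 93 = 1822

1822 days


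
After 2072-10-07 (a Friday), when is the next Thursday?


Current: Friday
Target: Thursday
Days ahead: 6

Next Thursday: 2072-10-13


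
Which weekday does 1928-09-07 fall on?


Date: September 7, 1928
Anchor: Jan 1, 1928. With p = 1928 - 1 = 1927: (p + p//4 - p//100 + p//400) mod 7 = (1927 + 481 - 19 + 4) mod 7 = 2393 mod 7 = 6 -> Sunday (Mon=0 ... Sun=6)
Days before September (Jan-Aug): 244; offset = 244 + 7 - 1 = 250
Weekday index = (6 + 250) mod 7 = 4

Day of the week: Friday


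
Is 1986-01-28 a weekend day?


Anchor: Jan 1, 1986. With p = 1986 - 1 = 1985: (p + p//4 - p//100 + p//400) mod 7 = (1985 + 496 - 19 + 4) mod 7 = 2466 mod 7 = 2 -> Wednesday (Mon=0 ... Sun=6)
Day of year: 28; offset = 27
Weekday index = (2 + 27) mod 7 = 1 -> Tuesday
Weekend days: Saturday, Sunday

No


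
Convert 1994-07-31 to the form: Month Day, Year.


ISO 1994-07-31 parses as year=1994, month=07, day=31
Month 7 -> July

July 31, 1994


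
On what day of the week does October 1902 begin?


Target: October 1, 1902
Anchor: Jan 1, 1902. With p = 1902 - 1 = 1901: (p + p//4 - p//100 + p//400) mod 7 = (1901 + 475 - 19 + 4) mod 7 = 2361 mod 7 = 2 -> Wednesday (Mon=0 ... Sun=6)
Days before October (Jan-Sep): 273 days
Weekday index = (2 + 273) mod 7 = 2

Wednesday


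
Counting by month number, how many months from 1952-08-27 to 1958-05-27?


From August 1952 to May 1958
6 years * 12 = 72 months, minus 3 months = 69

69 months


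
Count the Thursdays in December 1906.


December 1906 has 31 days
Anchor: Jan 1, 1906. With p = 1906 - 1 = 1905: (p + p//4 - p//100 + p//400) mod 7 = (1905 + 476 - 19 + 4) mod 7 = 2366 mod 7 = 0 -> Monday (Mon=0 ... Sun=6)
Days before December (Jan-Nov): 334; December 1 index = (0 + 334) mod 7 = 5 -> Saturday
First Thursday is December 6
Thursdays: 6, 13, 20, 27

4 Thursdays


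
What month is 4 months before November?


November is month 11
11 - 4 = 7

July


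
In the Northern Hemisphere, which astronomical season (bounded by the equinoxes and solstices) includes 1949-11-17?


Date: November 17
Astronomical Autumn (approx.; exact equinox/solstice day varies by year): September 22 to December 20
November 17 falls within the Autumn window

Autumn


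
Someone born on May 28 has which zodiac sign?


Date: May 28
Conventional tropical zodiac dates: Gemini from May 21 onward; Cancer starts June 21
May 28 falls within the Gemini range

Gemini


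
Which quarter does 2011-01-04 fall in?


Month: January (month 1)
Q1: Jan-Mar, Q2: Apr-Jun, Q3: Jul-Sep, Q4: Oct-Dec

Q1


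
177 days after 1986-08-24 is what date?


Start: 1986-08-24, add 177 days
August 1986 has 31 days: 31 - 24 = 7 days to August 31 -> 170 left
September 1986 has 30 days -> 140 left
October 1986 has 31 days -> 109 left
November 1986 has 30 days -> 79 left
December 1986 has 31 days -> 48 left
January 1987 has 31 days -> 17 left
February 1987: 17 <= 28 -> lands on February 17

Result: 1987-02-17


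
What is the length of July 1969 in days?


July 1969

31 days


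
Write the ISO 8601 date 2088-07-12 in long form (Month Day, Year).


ISO 2088-07-12 parses as year=2088, month=07, day=12
Month 7 -> July

July 12, 2088


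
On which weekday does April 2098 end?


April 2098 has 30 days
Anchor: Jan 1, 2098. With p = 2098 - 1 = 2097: (p + p//4 - p//100 + p//400) mod 7 = (2097 + 524 - 20 + 5) mod 7 = 2606 mod 7 = 2 -> Wednesday (Mon=0 ... Sun=6)
Days before April (Jan-Mar): 90; April 1 index = (2 + 90) mod 7 = 1 -> Tuesday
Last day offset: 30 - 1 = 29 days
Weekday index = (1 + 29) mod 7 = 2

Wednesday, April 30


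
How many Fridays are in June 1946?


June 1946 has 30 days
Anchor: Jan 1, 1946. With p = 1946 - 1 = 1945: (p + p//4 - p//100 + p//400) mod 7 = (1945 + 486 - 19 + 4) mod 7 = 2416 mod 7 = 1 -> Tuesday (Mon=0 ... Sun=6)
Days before June (Jan-May): 151; June 1 index = (1 + 151) mod 7 = 5 -> Saturday
First Friday is June 7
Fridays: 7, 14, 21, 28

4 Fridays


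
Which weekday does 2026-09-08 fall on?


Date: September 8, 2026
Anchor: Jan 1, 2026. With p = 2026 - 1 = 2025: (p + p//4 - p//100 + p//400) mod 7 = (2025 + 506 - 20 + 5) mod 7 = 2516 mod 7 = 3 -> Thursday (Mon=0 ... Sun=6)
Days before September (Jan-Aug): 243; offset = 243 + 8 - 1 = 250
Weekday index = (3 + 250) mod 7 = 1

Day of the week: Tuesday


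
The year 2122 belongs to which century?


Century = (year - 1) // 100 + 1
= (2122 - 1) // 100 + 1
= 2121 // 100 + 1
= 21 + 1

22nd century


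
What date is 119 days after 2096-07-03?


Start: 2096-07-03, add 119 days
July 2096 has 31 days: 31 - 3 = 28 days to July 31 -> 91 left
August 2096 has 31 days -> 60 left
September 2096 has 30 days -> 30 left
October 2096: 30 <= 31 -> lands on October 30

Result: 2096-10-30


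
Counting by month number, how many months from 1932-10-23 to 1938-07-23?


From October 1932 to July 1938
6 years * 12 = 72 months, minus 3 months = 69

69 months


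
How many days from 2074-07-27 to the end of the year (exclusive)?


Day of year: 208 of 365
Remaining = 365 - 208

157 days


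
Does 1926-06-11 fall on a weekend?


Anchor: Jan 1, 1926. With p = 1926 - 1 = 1925: (p + p//4 - p//100 + p//400) mod 7 = (1925 + 481 - 19 + 4) mod 7 = 2391 mod 7 = 4 -> Friday (Mon=0 ... Sun=6)
Day of year: 162; offset = 161
Weekday index = (4 + 161) mod 7 = 4 -> Friday
Weekend days: Saturday, Sunday

No


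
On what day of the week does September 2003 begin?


Target: September 1, 2003
Anchor: Jan 1, 2003. With p = 2003 - 1 = 2002: (p + p//4 - p//100 + p//400) mod 7 = (2002 + 500 - 20 + 5) mod 7 = 2487 mod 7 = 2 -> Wednesday (Mon=0 ... Sun=6)
Days before September (Jan-Aug): 243 days
Weekday index = (2 + 243) mod 7 = 0

Monday


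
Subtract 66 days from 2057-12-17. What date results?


Start: 2057-12-17, subtract 66 days
Back 17 days from December 17 reaches November 30, 2057 -> 49 left
November 2057 has 30 days -> back to October 31, 2057 -> 19 left
October 2057: 31 - 19 = 12 -> lands on October 12

Result: 2057-10-12


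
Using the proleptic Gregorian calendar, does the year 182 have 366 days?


Gregorian leap year rule: divisible by 4, but not by 100, unless also by 400.
182 is not divisible by 4 -> not a leap year

No


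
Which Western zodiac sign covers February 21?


Date: February 21
Conventional tropical zodiac dates: Pisces from February 19 onward; Aries starts March 21
February 21 falls within the Pisces range

Pisces


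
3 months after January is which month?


January is month 1
1 + 3 = 4

April


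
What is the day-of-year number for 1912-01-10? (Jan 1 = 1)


Date: January 10, 1912
No months before January
Plus 10 days in January

Day of year: 10


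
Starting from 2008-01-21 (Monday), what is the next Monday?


Current: Monday
Target: Monday
Days ahead: 7

Next Monday: 2008-01-28


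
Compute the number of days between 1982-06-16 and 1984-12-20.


From 1982-06-16 to 1984-12-20
1982-06-16: days before June = 31 + 28 + 31 + 30 + 31 = 151 (1982 is not a leap year); day of year = 151 + 16 = 167
1984-12-20: days before December = 31 + 29 + 31 + 30 + 31 + 30 + 31 + 31 + 30 + 31 + 30 = 335 (1984 is a leap year); day of year = 335 + 20 = 355
Rest of 1982: 365 - 167 = 198
Full years 1983 (365): 365
Total = 198 + 365 + 355 = 918

918 days


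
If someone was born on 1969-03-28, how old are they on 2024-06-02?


Birth: 1969-03-28
Reference: 2024-06-02
Year difference: 2024 - 1969 = 55

55 years old


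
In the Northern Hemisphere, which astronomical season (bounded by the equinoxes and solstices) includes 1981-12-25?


Date: December 25
Astronomical Winter (approx.; exact equinox/solstice day varies by year): December 21 to March 19
December 25 falls within the Winter window

Winter


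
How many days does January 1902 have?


January 1902

31 days


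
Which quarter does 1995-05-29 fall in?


Month: May (month 5)
Q1: Jan-Mar, Q2: Apr-Jun, Q3: Jul-Sep, Q4: Oct-Dec

Q2


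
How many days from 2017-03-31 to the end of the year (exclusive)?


Day of year: 90 of 365
Remaining = 365 - 90

275 days


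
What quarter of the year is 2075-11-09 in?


Month: November (month 11)
Q1: Jan-Mar, Q2: Apr-Jun, Q3: Jul-Sep, Q4: Oct-Dec

Q4


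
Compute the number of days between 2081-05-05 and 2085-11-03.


From 2081-05-05 to 2085-11-03
2081-05-05: days before May = 31 + 28 + 31 + 30 = 120 (2081 is not a leap year); day of year = 120 + 5 = 125
2085-11-03: days before November = 31 + 28 + 31 + 30 + 31 + 30 + 31 + 31 + 30 + 31 = 304 (2085 is not a leap year); day of year = 304 + 3 = 307
Rest of 2081: 365 - 125 = 240
Full years 2082 (365), 2083 (365), 2084 (366): 1096
Total = 240 + 1096 + 307 = 1643

1643 days


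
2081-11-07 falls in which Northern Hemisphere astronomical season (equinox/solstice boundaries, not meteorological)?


Date: November 7
Astronomical Autumn (approx.; exact equinox/solstice day varies by year): September 22 to December 20
November 7 falls within the Autumn window

Autumn


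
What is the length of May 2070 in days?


May 2070

31 days


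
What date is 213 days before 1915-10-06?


Start: 1915-10-06, subtract 213 days
Back 6 days from October 6 reaches September 30, 1915 -> 207 left
September 1915 has 30 days -> back to August 31, 1915 -> 177 left
August 1915 has 31 days -> back to July 31, 1915 -> 146 left
July 1915 has 31 days -> back to June 30, 1915 -> 115 left
June 1915 has 30 days -> back to May 31, 1915 -> 85 left
May 1915 has 31 days -> back to April 30, 1915 -> 54 left
April 1915 has 30 days -> back to March 31, 1915 -> 24 left
March 1915: 31 - 24 = 7 -> lands on March 7

Result: 1915-03-07


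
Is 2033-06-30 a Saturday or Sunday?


Anchor: Jan 1, 2033. With p = 2033 - 1 = 2032: (p + p//4 - p//100 + p//400) mod 7 = (2032 + 508 - 20 + 5) mod 7 = 2525 mod 7 = 5 -> Saturday (Mon=0 ... Sun=6)
Day of year: 181; offset = 180
Weekday index = (5 + 180) mod 7 = 3 -> Thursday
Weekend days: Saturday, Sunday

No


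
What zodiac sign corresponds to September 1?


Date: September 1
Conventional tropical zodiac dates: Virgo from August 23 onward; Libra starts September 23
September 1 falls within the Virgo range

Virgo


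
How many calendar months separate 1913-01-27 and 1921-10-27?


From January 1913 to October 1921
8 years * 12 = 96 months, plus 9 months = 105

105 months


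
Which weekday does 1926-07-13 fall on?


Date: July 13, 1926
Anchor: Jan 1, 1926. With p = 1926 - 1 = 1925: (p + p//4 - p//100 + p//400) mod 7 = (1925 + 481 - 19 + 4) mod 7 = 2391 mod 7 = 4 -> Friday (Mon=0 ... Sun=6)
Days before July (Jan-Jun): 181; offset = 181 + 13 - 1 = 193
Weekday index = (4 + 193) mod 7 = 1

Day of the week: Tuesday


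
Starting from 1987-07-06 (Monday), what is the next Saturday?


Current: Monday
Target: Saturday
Days ahead: 5

Next Saturday: 1987-07-11


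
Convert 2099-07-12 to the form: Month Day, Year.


ISO 2099-07-12 parses as year=2099, month=07, day=12
Month 7 -> July

July 12, 2099


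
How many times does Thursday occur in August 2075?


August 2075 has 31 days
Anchor: Jan 1, 2075. With p = 2075 - 1 = 2074: (p + p//4 - p//100 + p//400) mod 7 = (2074 + 518 - 20 + 5) mod 7 = 2577 mod 7 = 1 -> Tuesday (Mon=0 ... Sun=6)
Days before August (Jan-Jul): 212; August 1 index = (1 + 212) mod 7 = 3 -> Thursday
First Thursday is August 1
Thursdays: 1, 8, 15, 22, 29

5 Thursdays


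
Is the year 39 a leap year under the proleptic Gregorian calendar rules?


Gregorian leap year rule: divisible by 4, but not by 100, unless also by 400.
39 is not divisible by 4 -> not a leap year

No


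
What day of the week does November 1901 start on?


Target: November 1, 1901
Anchor: Jan 1, 1901. With p = 1901 - 1 = 1900: (p + p//4 - p//100 + p//400) mod 7 = (1900 + 475 - 19 + 4) mod 7 = 2360 mod 7 = 1 -> Tuesday (Mon=0 ... Sun=6)
Days before November (Jan-Oct): 304 days
Weekday index = (1 + 304) mod 7 = 4

Friday


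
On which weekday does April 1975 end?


April 1975 has 30 days
Anchor: Jan 1, 1975. With p = 1975 - 1 = 1974: (p + p//4 - p//100 + p//400) mod 7 = (1974 + 493 - 19 + 4) mod 7 = 2452 mod 7 = 2 -> Wednesday (Mon=0 ... Sun=6)
Days before April (Jan-Mar): 90; April 1 index = (2 + 90) mod 7 = 1 -> Tuesday
Last day offset: 30 - 1 = 29 days
Weekday index = (1 + 29) mod 7 = 2

Wednesday, April 30


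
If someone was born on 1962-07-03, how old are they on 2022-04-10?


Birth: 1962-07-03
Reference: 2022-04-10
Year difference: 2022 - 1962 = 60
Birthday not yet reached in 2022, subtract 1

59 years old


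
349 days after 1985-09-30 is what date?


Start: 1985-09-30, add 349 days
September 30 is the last day of September 1985 -> 349 left
October 1985 has 31 days -> 318 left
November 1985 has 30 days -> 288 left
December 1985 has 31 days -> 257 left
January 1986 has 31 days -> 226 left
February 1986 has 28 days -> 198 left
March 1986 has 31 days -> 167 left
April 1986 has 30 days -> 137 left
May 1986 has 31 days -> 106 left
June 1986 has 30 days -> 76 left
July 1986 has 31 days -> 45 left
August 1986 has 31 days -> 14 left
September 1986: 14 <= 30 -> lands on September 14

Result: 1986-09-14


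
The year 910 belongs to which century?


Century = (year - 1) // 100 + 1
= (910 - 1) // 100 + 1
= 909 // 100 + 1
= 9 + 1

10th century


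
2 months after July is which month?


July is month 7
7 + 2 = 9

September


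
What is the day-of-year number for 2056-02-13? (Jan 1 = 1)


Date: February 13, 2056
Days in months 1 through 1: 31
Plus 13 days in February

Day of year: 44


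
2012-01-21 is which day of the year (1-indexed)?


Date: January 21, 2012
No months before January
Plus 21 days in January

Day of year: 21


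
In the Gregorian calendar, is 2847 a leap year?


Gregorian leap year rule: divisible by 4, but not by 100, unless also by 400.
2847 is not divisible by 4 -> not a leap year

No


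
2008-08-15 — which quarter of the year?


Month: August (month 8)
Q1: Jan-Mar, Q2: Apr-Jun, Q3: Jul-Sep, Q4: Oct-Dec

Q3


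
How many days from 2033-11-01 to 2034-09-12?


From 2033-11-01 to 2034-09-12
2033-11-01: days before November = 31 + 28 + 31 + 30 + 31 + 30 + 31 + 31 + 30 + 31 = 304 (2033 is not a leap year); day of year = 304 + 1 = 305
2034-09-12: days before September = 31 + 28 + 31 + 30 + 31 + 30 + 31 + 31 = 243 (2034 is not a leap year); day of year = 243 + 12 = 255
Rest of 2033: 365 - 305 = 60
Total = 60 + 255 = 315

315 days


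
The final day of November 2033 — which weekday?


November 2033 has 30 days
Anchor: Jan 1, 2033. With p = 2033 - 1 = 2032: (p + p//4 - p//100 + p//400) mod 7 = (2032 + 508 - 20 + 5) mod 7 = 2525 mod 7 = 5 -> Saturday (Mon=0 ... Sun=6)
Days before November (Jan-Oct): 304; November 1 index = (5 + 304) mod 7 = 1 -> Tuesday
Last day offset: 30 - 1 = 29 days
Weekday index = (1 + 29) mod 7 = 2

Wednesday, November 30


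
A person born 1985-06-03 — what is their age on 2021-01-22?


Birth: 1985-06-03
Reference: 2021-01-22
Year difference: 2021 - 1985 = 36
Birthday not yet reached in 2021, subtract 1

35 years old


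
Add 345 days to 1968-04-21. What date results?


Start: 1968-04-21, add 345 days
April 1968 has 30 days: 30 - 21 = 9 days to April 30 -> 336 left
May 1968 has 31 days -> 305 left
June 1968 has 30 days -> 275 left
July 1968 has 31 days -> 244 left
August 1968 has 31 days -> 213 left
September 1968 has 30 days -> 183 left
October 1968 has 31 days -> 152 left
November 1968 has 30 days -> 122 left
December 1968 has 31 days -> 91 left
January 1969 has 31 days -> 60 left
February 1969 has 28 days -> 32 left
March 1969 has 31 days -> 1 left
April 1969: 1 <= 30 -> lands on April 1

Result: 1969-04-01


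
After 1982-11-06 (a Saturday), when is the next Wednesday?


Current: Saturday
Target: Wednesday
Days ahead: 4

Next Wednesday: 1982-11-10


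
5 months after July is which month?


July is month 7
7 + 5 = 12

December


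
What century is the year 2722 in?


Century = (year - 1) // 100 + 1
= (2722 - 1) // 100 + 1
= 2721 // 100 + 1
= 27 + 1

28th century


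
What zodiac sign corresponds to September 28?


Date: September 28
Conventional tropical zodiac dates: Libra from September 23 onward; Scorpio starts October 23
September 28 falls within the Libra range

Libra


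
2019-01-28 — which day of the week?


Date: January 28, 2019
Anchor: Jan 1, 2019. With p = 2019 - 1 = 2018: (p + p//4 - p//100 + p//400) mod 7 = (2018 + 504 - 20 + 5) mod 7 = 2507 mod 7 = 1 -> Tuesday (Mon=0 ... Sun=6)
Days into year = 28 - 1 = 27
Weekday index = (1 + 27) mod 7 = 0

Day of the week: Monday


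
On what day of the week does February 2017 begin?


Target: February 1, 2017
Anchor: Jan 1, 2017. With p = 2017 - 1 = 2016: (p + p//4 - p//100 + p//400) mod 7 = (2016 + 504 - 20 + 5) mod 7 = 2505 mod 7 = 6 -> Sunday (Mon=0 ... Sun=6)
Days before February (Jan): 31 days
Weekday index = (6 + 31) mod 7 = 2

Wednesday


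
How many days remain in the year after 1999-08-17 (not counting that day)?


Day of year: 229 of 365
Remaining = 365 - 229

136 days


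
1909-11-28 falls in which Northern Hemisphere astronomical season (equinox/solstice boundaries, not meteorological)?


Date: November 28
Astronomical Autumn (approx.; exact equinox/solstice day varies by year): September 22 to December 20
November 28 falls within the Autumn window

Autumn


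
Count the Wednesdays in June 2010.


June 2010 has 30 days
Anchor: Jan 1, 2010. With p = 2010 - 1 = 2009: (p + p//4 - p//100 + p//400) mod 7 = (2009 + 502 - 20 + 5) mod 7 = 2496 mod 7 = 4 -> Friday (Mon=0 ... Sun=6)
Days before June (Jan-May): 151; June 1 index = (4 + 151) mod 7 = 1 -> Tuesday
First Wednesday is June 2
Wednesdays: 2, 9, 16, 23, 30

5 Wednesdays


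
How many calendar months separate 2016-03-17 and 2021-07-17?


From March 2016 to July 2021
5 years * 12 = 60 months, plus 4 months = 64

64 months


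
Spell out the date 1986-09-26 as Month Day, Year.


ISO 1986-09-26 parses as year=1986, month=09, day=26
Month 9 -> September

September 26, 1986


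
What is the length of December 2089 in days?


December 2089

31 days


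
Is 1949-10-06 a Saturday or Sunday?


Anchor: Jan 1, 1949. With p = 1949 - 1 = 1948: (p + p//4 - p//100 + p//400) mod 7 = (1948 + 487 - 19 + 4) mod 7 = 2420 mod 7 = 5 -> Saturday (Mon=0 ... Sun=6)
Day of year: 279; offset = 278
Weekday index = (5 + 278) mod 7 = 3 -> Thursday
Weekend days: Saturday, Sunday

No


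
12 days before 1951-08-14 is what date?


Start: 1951-08-14, subtract 12 days
14 - 12 = 2 stays within August 1951

Result: 1951-08-02


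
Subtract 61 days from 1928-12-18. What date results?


Start: 1928-12-18, subtract 61 days
Back 18 days from December 18 reaches November 30, 1928 -> 43 left
November 1928 has 30 days -> back to October 31, 1928 -> 13 left
October 1928: 31 - 13 = 18 -> lands on October 18

Result: 1928-10-18


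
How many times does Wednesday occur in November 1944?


November 1944 has 30 days
Anchor: Jan 1, 1944. With p = 1944 - 1 = 1943: (p + p//4 - p//100 + p//400) mod 7 = (1943 + 485 - 19 + 4) mod 7 = 2413 mod 7 = 5 -> Saturday (Mon=0 ... Sun=6)
Days before November (Jan-Oct): 305; November 1 index = (5 + 305) mod 7 = 2 -> Wednesday
First Wednesday is November 1
Wednesdays: 1, 8, 15, 22, 29

5 Wednesdays


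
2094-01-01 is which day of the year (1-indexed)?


Date: January 1, 2094
No months before January
Plus 1 days in January

Day of year: 1


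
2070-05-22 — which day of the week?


Date: May 22, 2070
Anchor: Jan 1, 2070. With p = 2070 - 1 = 2069: (p + p//4 - p//100 + p//400) mod 7 = (2069 + 517 - 20 + 5) mod 7 = 2571 mod 7 = 2 -> Wednesday (Mon=0 ... Sun=6)
Days before May (Jan-Apr): 120; offset = 120 + 22 - 1 = 141
Weekday index = (2 + 141) mod 7 = 3

Day of the week: Thursday


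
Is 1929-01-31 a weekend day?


Anchor: Jan 1, 1929. With p = 1929 - 1 = 1928: (p + p//4 - p//100 + p//400) mod 7 = (1928 + 482 - 19 + 4) mod 7 = 2395 mod 7 = 1 -> Tuesday (Mon=0 ... Sun=6)
Day of year: 31; offset = 30
Weekday index = (1 + 30) mod 7 = 3 -> Thursday
Weekend days: Saturday, Sunday

No


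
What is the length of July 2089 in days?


July 2089

31 days


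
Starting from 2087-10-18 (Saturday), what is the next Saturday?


Current: Saturday
Target: Saturday
Days ahead: 7

Next Saturday: 2087-10-25


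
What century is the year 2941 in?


Century = (year - 1) // 100 + 1
= (2941 - 1) // 100 + 1
= 2940 // 100 + 1
= 29 + 1

30th century


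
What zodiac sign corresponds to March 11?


Date: March 11
Conventional tropical zodiac dates: Pisces from February 19 onward; Aries starts March 21
March 11 falls within the Pisces range

Pisces


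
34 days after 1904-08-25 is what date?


Start: 1904-08-25, add 34 days
August 1904 has 31 days: 31 - 25 = 6 days to August 31 -> 28 left
September 1904: 28 <= 30 -> lands on September 28

Result: 1904-09-28


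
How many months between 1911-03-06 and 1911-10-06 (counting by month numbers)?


From March 1911 to October 1911
0 years * 12 = 0 months, plus 7 months = 7

7 months


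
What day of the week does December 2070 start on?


Target: December 1, 2070
Anchor: Jan 1, 2070. With p = 2070 - 1 = 2069: (p + p//4 - p//100 + p//400) mod 7 = (2069 + 517 - 20 + 5) mod 7 = 2571 mod 7 = 2 -> Wednesday (Mon=0 ... Sun=6)
Days before December (Jan-Nov): 334 days
Weekday index = (2 + 334) mod 7 = 0

Monday


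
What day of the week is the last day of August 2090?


August 2090 has 31 days
Anchor: Jan 1, 2090. With p = 2090 - 1 = 2089: (p + p//4 - p//100 + p//400) mod 7 = (2089 + 522 - 20 + 5) mod 7 = 2596 mod 7 = 6 -> Sunday (Mon=0 ... Sun=6)
Days before August (Jan-Jul): 212; August 1 index = (6 + 212) mod 7 = 1 -> Tuesday
Last day offset: 31 - 1 = 30 days
Weekday index = (1 + 30) mod 7 = 3

Thursday, August 31


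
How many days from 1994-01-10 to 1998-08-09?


From 1994-01-10 to 1998-08-09
1994-01-10: day of year = 10
1998-08-09: days before August = 31 + 28 + 31 + 30 + 31 + 30 + 31 = 212 (1998 is not a leap year); day of year = 212 + 9 = 221
Rest of 1994: 365 - 10 = 355
Full years 1995 (365), 1996 (366), 1997 (365): 1096
Total = 355 + 1096 + 221 = 1672

1672 days


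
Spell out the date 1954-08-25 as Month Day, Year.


ISO 1954-08-25 parses as year=1954, month=08, day=25
Month 8 -> August

August 25, 1954


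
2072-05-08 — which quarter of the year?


Month: May (month 5)
Q1: Jan-Mar, Q2: Apr-Jun, Q3: Jul-Sep, Q4: Oct-Dec

Q2


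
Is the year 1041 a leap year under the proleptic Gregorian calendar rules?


Gregorian leap year rule: divisible by 4, but not by 100, unless also by 400.
1041 is not divisible by 4 -> not a leap year

No


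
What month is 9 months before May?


May is month 5
5 - 9 = -4; wrap: -4 + 12 = 8

August


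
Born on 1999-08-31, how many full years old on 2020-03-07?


Birth: 1999-08-31
Reference: 2020-03-07
Year difference: 2020 - 1999 = 21
Birthday not yet reached in 2020, subtract 1

20 years old


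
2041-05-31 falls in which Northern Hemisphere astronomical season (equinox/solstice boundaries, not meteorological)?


Date: May 31
Astronomical Spring (approx.; exact equinox/solstice day varies by year): March 20 to June 20
May 31 falls within the Spring window

Spring


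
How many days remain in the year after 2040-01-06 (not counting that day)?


Day of year: 6 of 366
Remaining = 366 - 6

360 days


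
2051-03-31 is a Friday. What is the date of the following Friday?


Current: Friday
Target: Friday
Days ahead: 7

Next Friday: 2051-04-07


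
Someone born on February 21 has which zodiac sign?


Date: February 21
Conventional tropical zodiac dates: Pisces from February 19 onward; Aries starts March 21
February 21 falls within the Pisces range

Pisces


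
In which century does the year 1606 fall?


Century = (year - 1) // 100 + 1
= (1606 - 1) // 100 + 1
= 1605 // 100 + 1
= 16 + 1

17th century


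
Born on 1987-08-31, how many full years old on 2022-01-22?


Birth: 1987-08-31
Reference: 2022-01-22
Year difference: 2022 - 1987 = 35
Birthday not yet reached in 2022, subtract 1

34 years old
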